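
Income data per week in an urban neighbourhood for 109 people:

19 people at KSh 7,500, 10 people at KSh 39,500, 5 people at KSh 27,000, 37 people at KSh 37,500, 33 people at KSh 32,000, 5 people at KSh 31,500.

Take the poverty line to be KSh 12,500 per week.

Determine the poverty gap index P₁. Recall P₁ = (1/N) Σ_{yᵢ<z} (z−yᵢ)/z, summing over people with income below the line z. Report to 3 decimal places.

0.070

Below z: 19×KSh 7,500 (q = 19 of N = 109).
Shortfall ratios: (12500−7500)/12500 = 0.4000 (×19).
Sum of shortfalls = 7.600000; P₁ averages over all N: 7.600000 / 109 = 0.070.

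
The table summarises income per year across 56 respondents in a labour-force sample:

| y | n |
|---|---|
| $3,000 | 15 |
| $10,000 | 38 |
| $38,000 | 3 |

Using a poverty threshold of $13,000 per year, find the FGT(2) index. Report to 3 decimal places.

Incomes under z: 15×$3,000, 38×$10,000 (q = 53 of N = 56).
Shortfall ratios: (13000−3000)/13000 = 0.7692 (×15); (13000−10000)/13000 = 0.2308 (×38).
Squared: 0.5917 (×15); 0.0533 (×38).
Sum = 10.899408; P₂ = 10.899408 / 56 = 0.195.

0.195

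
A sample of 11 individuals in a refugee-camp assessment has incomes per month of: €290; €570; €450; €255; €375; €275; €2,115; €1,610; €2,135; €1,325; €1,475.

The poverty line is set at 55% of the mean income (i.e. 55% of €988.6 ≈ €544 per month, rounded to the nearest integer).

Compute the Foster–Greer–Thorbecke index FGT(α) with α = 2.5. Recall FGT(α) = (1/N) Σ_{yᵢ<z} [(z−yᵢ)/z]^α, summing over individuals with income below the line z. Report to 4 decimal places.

0.0539

Below the line: €255, €275, €290, €375, €450 (q = 5 of N = 11).
Gap ratios (z−y)/z: (544−255)/544 = 0.5312; (544−275)/544 = 0.4945; (544−290)/544 = 0.4669; (544−375)/544 = 0.3107; (544−450)/544 = 0.1728.
Raised to α = 2.5: 0.20571; 0.17194; 0.14897; 0.05379; 0.01241.
Sum = 0.592818; FGT(2.5) = 0.592818 / 11 = 0.0539.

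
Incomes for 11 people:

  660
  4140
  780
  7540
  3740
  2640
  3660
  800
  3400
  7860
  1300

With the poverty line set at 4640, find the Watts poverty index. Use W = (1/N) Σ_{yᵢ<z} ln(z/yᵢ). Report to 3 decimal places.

0.746

Incomes under z: 660, 780, 800, 1300, 2640, 3400, 3660, 3740, 4140 (q = 9 of N = 11).
ln(z/y) terms: ln(4640/660) = 1.9502; ln(4640/780) = 1.7832; ln(4640/800) = 1.7579; ln(4640/1300) = 1.2724; ln(4640/2640) = 0.5639; ln(4640/3400) = 0.3109; ln(4640/3660) = 0.2373; ln(4640/3740) = 0.2156; ln(4640/4140) = 0.1140.
W = 8.205386 / 11 = 0.746.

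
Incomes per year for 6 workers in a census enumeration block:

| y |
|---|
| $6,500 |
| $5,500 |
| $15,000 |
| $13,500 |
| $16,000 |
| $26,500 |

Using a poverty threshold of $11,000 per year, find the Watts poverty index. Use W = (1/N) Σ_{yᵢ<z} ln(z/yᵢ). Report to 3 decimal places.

Poor units: $5,500, $6,500 (q = 2 of N = 6).
Log shortfalls: ln(11000/5500) = 0.6931; ln(11000/6500) = 0.5261.
W = 1.219240 / 6 = 0.203.

0.203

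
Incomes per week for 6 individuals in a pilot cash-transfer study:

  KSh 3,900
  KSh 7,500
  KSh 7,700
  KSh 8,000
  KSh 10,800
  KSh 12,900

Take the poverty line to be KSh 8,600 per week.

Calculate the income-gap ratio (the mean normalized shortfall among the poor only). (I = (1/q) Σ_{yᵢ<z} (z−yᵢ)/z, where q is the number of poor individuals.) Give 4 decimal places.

Incomes under z: KSh 3,900, KSh 7,500, KSh 7,700, KSh 8,000 (q = 4 of N = 6).
Relative gaps: 0.5465, 0.1279, 0.1047, 0.0698; sum = 0.848837.
The income-gap ratio divides by q (the poor only): 0.848837 / 4 = 0.2122.

0.2122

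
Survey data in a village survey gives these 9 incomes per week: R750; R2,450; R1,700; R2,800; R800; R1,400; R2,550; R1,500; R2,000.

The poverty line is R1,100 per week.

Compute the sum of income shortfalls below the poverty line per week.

Below the line: R750, R800 (q = 2 of N = 9).
Individual gaps: 1100−750 = 350; 1100−800 = 300.
Aggregate gap = R650.

R650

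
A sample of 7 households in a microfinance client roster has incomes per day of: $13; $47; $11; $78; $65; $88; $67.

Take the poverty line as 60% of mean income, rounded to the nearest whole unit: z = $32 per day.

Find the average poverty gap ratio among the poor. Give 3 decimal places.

0.625

Below z: $11, $13 (q = 2 of N = 7).
Relative gaps: 0.6562, 0.5938; sum = 1.250000.
I averages over the q = 2 poor units only: 1.250000 / 2 = 0.625.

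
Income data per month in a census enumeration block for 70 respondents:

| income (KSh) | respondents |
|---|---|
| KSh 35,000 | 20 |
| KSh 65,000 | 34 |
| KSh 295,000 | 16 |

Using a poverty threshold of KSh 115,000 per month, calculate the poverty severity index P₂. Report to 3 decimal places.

0.230

Below the line: 20×KSh 35,000, 34×KSh 65,000 (q = 54 of N = 70).
Gap ratios (z−y)/z: (115000−35000)/115000 = 0.6957 (×20); (115000−65000)/115000 = 0.4348 (×34).
Squared: 0.4839 (×20); 0.1890 (×34).
Sum = 16.105860; P₂ = 16.105860 / 70 = 0.230.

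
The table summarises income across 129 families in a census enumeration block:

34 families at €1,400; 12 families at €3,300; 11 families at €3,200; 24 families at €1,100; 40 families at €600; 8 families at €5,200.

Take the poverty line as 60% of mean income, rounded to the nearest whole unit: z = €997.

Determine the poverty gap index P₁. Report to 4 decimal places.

0.1235

Below z: 40×€600 (q = 40 of N = 129).
Normalized shortfalls: (997−600)/997 = 0.3982 (×40).
Σ = 15.927783. Dividing by the full population N = 129 gives P₁ = 0.1235.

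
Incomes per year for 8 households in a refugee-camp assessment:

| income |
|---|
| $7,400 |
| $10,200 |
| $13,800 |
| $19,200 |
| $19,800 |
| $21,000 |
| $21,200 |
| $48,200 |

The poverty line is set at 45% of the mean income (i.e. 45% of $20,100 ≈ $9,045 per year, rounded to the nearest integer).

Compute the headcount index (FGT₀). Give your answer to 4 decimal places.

0.1250

1 of the 8 households have income below $9,045.
H = 1/8 = 0.1250.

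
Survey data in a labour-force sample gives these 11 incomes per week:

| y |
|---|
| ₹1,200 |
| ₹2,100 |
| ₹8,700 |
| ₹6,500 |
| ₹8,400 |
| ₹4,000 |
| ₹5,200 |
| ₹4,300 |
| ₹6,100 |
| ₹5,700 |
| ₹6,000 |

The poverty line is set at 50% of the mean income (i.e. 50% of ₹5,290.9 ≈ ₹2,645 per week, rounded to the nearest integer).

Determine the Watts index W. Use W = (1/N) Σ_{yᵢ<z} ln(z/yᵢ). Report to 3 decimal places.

0.093

Below the line: ₹1,200, ₹2,100 (q = 2 of N = 11).
Log gaps: ln(2645/1200) = 0.7903; ln(2645/2100) = 0.2307.
W = 1.021083 / 11 = 0.093.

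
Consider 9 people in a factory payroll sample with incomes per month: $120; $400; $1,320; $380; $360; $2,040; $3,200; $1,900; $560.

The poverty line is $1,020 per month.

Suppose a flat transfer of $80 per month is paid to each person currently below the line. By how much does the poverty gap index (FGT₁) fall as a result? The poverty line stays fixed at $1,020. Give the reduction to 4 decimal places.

0.0436

Before: below the line — $120, $360, $380, $400, $560; poverty gap index (FGT₁) = 0.357298.
After the $80 transfer: below the line — $200, $440, $460, $480, $640; poverty gap index (FGT₁) = 0.313725.
Reduction = 0.357298 − 0.313725 = 0.0436.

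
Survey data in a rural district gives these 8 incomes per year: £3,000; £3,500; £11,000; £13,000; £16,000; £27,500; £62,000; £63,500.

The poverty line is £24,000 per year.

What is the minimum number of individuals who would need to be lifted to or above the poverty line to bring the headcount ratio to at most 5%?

5

5 of the 8 individuals are poor, so H = 5/8 = 0.625.
A headcount ratio of at most 5% allows at most ⌊0.05 × 8⌋ = 0 poor individuals.
So at least 5 − 0 = 5 must be lifted.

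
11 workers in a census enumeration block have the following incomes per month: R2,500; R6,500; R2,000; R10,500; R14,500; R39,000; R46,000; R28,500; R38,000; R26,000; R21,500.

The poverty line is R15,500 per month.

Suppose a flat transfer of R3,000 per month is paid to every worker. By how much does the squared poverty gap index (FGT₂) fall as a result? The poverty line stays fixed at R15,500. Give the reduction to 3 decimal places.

0.079

Before: below the line — R2,000, R2,500, R6,500, R10,500, R14,500; squared poverty gap index (FGT₂) = 0.17340.
After the R3,000 transfer: below the line — R5,000, R5,500, R9,500, R13,500; squared poverty gap index (FGT₂) = 0.09469.
Reduction = 0.17340 − 0.09469 = 0.079.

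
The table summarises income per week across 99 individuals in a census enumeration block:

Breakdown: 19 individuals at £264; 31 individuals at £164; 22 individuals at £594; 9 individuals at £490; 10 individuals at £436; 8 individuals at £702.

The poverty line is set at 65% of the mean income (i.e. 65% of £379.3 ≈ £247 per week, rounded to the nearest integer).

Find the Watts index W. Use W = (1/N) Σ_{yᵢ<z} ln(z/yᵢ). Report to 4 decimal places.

0.1282

Below z: 31×£164 (q = 31 of N = 99).
ln(z/y) terms: ln(247/164) = 0.4095 (×31).
W = 12.695179 / 99 = 0.1282.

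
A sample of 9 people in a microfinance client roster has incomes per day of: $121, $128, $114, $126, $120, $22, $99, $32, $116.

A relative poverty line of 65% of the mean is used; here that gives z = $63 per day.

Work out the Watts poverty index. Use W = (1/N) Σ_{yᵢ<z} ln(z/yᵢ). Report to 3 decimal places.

0.192

Poor units: $22, $32 (q = 2 of N = 9).
Log gaps: ln(63/22) = 1.0521; ln(63/32) = 0.6774.
W = 1.729491 / 9 = 0.192.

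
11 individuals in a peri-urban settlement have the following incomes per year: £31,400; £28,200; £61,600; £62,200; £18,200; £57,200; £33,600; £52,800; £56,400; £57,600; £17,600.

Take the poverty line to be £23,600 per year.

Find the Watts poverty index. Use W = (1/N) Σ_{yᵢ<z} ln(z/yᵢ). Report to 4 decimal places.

Below z: £17,600, £18,200 (q = 2 of N = 11).
Log shortfalls: ln(23600/17600) = 0.2933; ln(23600/18200) = 0.2598.
W = 0.553173 / 11 = 0.0503.

0.0503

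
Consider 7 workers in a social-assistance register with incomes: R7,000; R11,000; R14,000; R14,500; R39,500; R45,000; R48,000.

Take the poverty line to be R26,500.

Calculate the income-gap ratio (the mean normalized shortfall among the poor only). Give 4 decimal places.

Below z: R7,000, R11,000, R14,000, R14,500 (q = 4 of N = 7).
Shortfall ratios (z−y)/z: 0.7358, 0.5849, 0.4717, 0.4528; sum = 2.245283.
I averages over the q = 4 poor units only: 2.245283 / 4 = 0.5613.

0.5613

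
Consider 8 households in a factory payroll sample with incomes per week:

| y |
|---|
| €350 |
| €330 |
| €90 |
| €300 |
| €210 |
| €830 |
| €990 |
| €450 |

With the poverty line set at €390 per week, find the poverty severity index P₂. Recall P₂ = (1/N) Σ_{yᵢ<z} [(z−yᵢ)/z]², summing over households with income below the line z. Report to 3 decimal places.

0.112

Incomes under z: €90, €210, €300, €330, €350 (q = 5 of N = 8).
Shortfall ratios: (390−90)/390 = 0.7692; (390−210)/390 = 0.4615; (390−300)/390 = 0.2308; (390−330)/390 = 0.1538; (390−350)/390 = 0.1026.
Squared: 0.5917; 0.2130; 0.0533; 0.0237; 0.0105.
Sum = 0.892176; P₂ = 0.892176 / 8 = 0.112.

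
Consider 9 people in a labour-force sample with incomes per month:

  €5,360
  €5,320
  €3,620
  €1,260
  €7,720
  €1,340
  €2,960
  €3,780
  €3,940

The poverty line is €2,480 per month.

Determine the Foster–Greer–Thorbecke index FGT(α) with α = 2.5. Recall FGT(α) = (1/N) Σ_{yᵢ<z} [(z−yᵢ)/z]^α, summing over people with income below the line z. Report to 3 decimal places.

Below z: €1,260, €1,340 (q = 2 of N = 9).
Normalized shortfalls: (2480−1260)/2480 = 0.4919; (2480−1340)/2480 = 0.4597.
Raised to α = 2.5: 0.16973; 0.14326.
Sum = 0.312997; FGT(2.5) = 0.312997 / 9 = 0.035.

0.035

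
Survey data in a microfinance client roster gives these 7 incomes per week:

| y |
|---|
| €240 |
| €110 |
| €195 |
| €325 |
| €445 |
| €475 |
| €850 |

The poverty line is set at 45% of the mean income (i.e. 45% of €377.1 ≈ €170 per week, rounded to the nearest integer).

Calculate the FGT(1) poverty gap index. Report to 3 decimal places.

Poor units: €110 (q = 1 of N = 7).
Shortfall ratios: (170−110)/170 = 0.3529.
Σ = 0.352941. Dividing by the full population N = 7 gives P₁ = 0.050.

0.050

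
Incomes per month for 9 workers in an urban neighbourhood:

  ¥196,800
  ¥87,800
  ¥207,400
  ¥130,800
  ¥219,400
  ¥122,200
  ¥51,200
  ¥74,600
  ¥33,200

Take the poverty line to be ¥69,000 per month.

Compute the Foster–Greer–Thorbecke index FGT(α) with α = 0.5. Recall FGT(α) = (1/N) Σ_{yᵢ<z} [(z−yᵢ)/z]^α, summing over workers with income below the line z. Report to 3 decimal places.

Poor units: ¥33,200, ¥51,200 (q = 2 of N = 9).
Normalized shortfalls: (69000−33200)/69000 = 0.5188; (69000−51200)/69000 = 0.2580.
Raised to α = 0.5: 0.72031; 0.50791.
Sum = 1.228214; FGT(0.5) = 1.228214 / 9 = 0.136.

0.136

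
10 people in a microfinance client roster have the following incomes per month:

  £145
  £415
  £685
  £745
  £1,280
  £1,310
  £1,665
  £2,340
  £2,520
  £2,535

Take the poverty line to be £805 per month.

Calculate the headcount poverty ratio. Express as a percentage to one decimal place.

40.0%

4 of the 10 people have income below £805.
H = 4/10 = 40.0%.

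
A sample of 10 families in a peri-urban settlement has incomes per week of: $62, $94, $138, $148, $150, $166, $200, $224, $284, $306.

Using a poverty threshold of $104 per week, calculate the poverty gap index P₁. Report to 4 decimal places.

Below the line: $62, $94 (q = 2 of N = 10).
Shortfall ratios: (104−62)/104 = 0.4038; (104−94)/104 = 0.0962.
Sum of shortfalls = 0.500000; P₁ averages over all N: 0.500000 / 10 = 0.0500.

0.0500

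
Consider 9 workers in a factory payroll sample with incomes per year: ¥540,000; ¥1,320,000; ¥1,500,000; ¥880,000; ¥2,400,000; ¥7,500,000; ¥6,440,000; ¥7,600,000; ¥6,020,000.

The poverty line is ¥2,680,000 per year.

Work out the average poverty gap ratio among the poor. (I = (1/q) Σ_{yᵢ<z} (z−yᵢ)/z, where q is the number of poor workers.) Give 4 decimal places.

0.5045

Below the line: ¥540,000, ¥880,000, ¥1,320,000, ¥1,500,000, ¥2,400,000 (q = 5 of N = 9).
Shortfall ratios (z−y)/z: 0.7985, 0.6716, 0.5075, 0.4403, 0.1045; sum = 2.522388.
The income-gap ratio divides by q (the poor only): 2.522388 / 5 = 0.5045.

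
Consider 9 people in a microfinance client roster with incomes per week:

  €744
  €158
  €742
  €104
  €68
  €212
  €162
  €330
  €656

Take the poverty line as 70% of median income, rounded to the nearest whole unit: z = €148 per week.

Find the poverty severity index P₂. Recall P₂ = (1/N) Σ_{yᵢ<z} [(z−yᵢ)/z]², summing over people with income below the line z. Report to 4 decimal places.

Incomes under z: €68, €104 (q = 2 of N = 9).
Normalized shortfalls: (148−68)/148 = 0.5405; (148−104)/148 = 0.2973.
Squared: 0.2922; 0.0884.
Sum = 0.380570; P₂ = 0.380570 / 9 = 0.0423.

0.0423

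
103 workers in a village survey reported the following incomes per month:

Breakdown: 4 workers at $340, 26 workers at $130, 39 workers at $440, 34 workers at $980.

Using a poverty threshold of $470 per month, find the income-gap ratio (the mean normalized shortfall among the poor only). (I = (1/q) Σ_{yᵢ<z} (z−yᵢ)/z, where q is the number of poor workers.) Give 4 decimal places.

0.3247

Incomes under z: 26×$130, 4×$340, 39×$440 (q = 69 of N = 103).
Relative gaps: 0.7234 (×26), 0.2766 (×4), 0.0638 (×39); sum = 22.404255.
The income-gap ratio divides by q (the poor only): 22.404255 / 69 = 0.3247.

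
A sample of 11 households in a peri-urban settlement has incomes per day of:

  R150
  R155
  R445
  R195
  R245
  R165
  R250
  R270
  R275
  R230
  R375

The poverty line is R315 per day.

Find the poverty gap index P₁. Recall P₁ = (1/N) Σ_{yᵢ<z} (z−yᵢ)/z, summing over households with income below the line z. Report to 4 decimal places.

Below the line: R150, R155, R165, R195, R230, R245, R250, R270, R275 (q = 9 of N = 11).
Relative gaps: (315−150)/315 = 0.5238; (315−155)/315 = 0.5079; (315−165)/315 = 0.4762; (315−195)/315 = 0.3810; (315−230)/315 = 0.2698; (315−245)/315 = 0.2222; (315−250)/315 = 0.2063; (315−270)/315 = 0.1429; (315−275)/315 = 0.1270.
Σ = 2.857143. Dividing by the full population N = 11 gives P₁ = 0.2597.

0.2597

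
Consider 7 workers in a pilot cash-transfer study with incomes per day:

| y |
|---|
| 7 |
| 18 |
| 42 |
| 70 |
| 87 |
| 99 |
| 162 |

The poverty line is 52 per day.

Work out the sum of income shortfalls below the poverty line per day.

89

Incomes under z: 7, 18, 42 (q = 3 of N = 7).
Individual gaps: 52−7 = 45; 52−18 = 34; 52−42 = 10.
Aggregate gap = 89.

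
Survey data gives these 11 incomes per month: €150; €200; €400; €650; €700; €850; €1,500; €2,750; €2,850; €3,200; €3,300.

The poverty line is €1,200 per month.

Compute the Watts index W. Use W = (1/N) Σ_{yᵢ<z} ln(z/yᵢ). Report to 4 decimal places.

0.5879

Poor units: €150, €200, €400, €650, €700, €850 (q = 6 of N = 11).
ln(z/y) terms: ln(1200/150) = 2.0794; ln(1200/200) = 1.7918; ln(1200/400) = 1.0986; ln(1200/650) = 0.6131; ln(1200/700) = 0.5390; ln(1200/850) = 0.3448.
W = 6.466755 / 11 = 0.5879.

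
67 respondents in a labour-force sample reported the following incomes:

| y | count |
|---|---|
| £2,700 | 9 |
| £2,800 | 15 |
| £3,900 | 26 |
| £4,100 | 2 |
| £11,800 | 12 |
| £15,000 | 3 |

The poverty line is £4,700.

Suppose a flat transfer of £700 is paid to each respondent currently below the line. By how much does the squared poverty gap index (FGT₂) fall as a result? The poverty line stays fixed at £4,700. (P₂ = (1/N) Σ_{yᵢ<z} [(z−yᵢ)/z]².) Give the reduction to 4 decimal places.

0.0476

Before: below the line — 9×£2,700, 15×£2,800, 26×£3,900, 2×£4,100; squared poverty gap index (FGT₂) = 0.072640.
After the £700 transfer: below the line — 9×£3,400, 15×£3,500, 26×£4,600; squared poverty gap index (FGT₂) = 0.025047.
Reduction = 0.072640 − 0.025047 = 0.0476.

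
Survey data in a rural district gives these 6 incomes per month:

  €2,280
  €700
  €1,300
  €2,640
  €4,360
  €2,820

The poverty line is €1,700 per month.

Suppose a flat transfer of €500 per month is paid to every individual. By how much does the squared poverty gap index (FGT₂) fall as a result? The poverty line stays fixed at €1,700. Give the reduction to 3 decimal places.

Before: below the line — €700, €1,300; squared poverty gap index (FGT₂) = 0.06690.
After the €500 transfer: below the line — €1,200; squared poverty gap index (FGT₂) = 0.01442.
Reduction = 0.06690 − 0.01442 = 0.052.

0.052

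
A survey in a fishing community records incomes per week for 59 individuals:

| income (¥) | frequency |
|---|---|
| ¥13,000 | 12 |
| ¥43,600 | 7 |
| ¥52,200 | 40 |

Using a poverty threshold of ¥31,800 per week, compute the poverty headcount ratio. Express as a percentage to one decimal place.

20.3%

12 of the 59 individuals have income below ¥31,800.
H = 12/59 = 20.3%.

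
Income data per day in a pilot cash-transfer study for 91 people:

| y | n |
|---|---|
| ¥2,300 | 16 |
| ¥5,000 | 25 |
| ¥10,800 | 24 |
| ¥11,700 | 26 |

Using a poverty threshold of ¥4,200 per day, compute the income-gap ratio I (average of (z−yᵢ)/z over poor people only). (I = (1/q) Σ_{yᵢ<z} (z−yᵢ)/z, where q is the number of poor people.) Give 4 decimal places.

0.4524

Below the line: 16×¥2,300 (q = 16 of N = 91).
Shortfall ratios (z−y)/z: 0.4524 (×16); sum = 7.238095.
I averages over the q = 16 poor units only: 7.238095 / 16 = 0.4524.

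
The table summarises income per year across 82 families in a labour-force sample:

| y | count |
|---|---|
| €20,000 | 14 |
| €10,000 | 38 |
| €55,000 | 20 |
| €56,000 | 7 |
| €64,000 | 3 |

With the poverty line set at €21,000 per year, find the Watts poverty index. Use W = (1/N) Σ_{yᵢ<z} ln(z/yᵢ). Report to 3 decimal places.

Poor units: 38×€10,000, 14×€20,000 (q = 52 of N = 82).
Log gaps: ln(21000/10000) = 0.7419 (×38); ln(21000/20000) = 0.0488 (×14).
W = 28.876681 / 82 = 0.352.

0.352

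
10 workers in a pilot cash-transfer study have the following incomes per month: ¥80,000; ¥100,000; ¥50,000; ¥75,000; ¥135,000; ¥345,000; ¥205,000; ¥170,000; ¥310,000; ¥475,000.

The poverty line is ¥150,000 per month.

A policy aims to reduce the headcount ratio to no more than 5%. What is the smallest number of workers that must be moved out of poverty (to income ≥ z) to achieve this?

Currently q = 5 of N = 10 are below the line (H = 0.500).
A headcount ratio of at most 5% allows at most ⌊0.05 × 10⌋ = 0 poor workers.
So at least 5 − 0 = 5 must be lifted.

5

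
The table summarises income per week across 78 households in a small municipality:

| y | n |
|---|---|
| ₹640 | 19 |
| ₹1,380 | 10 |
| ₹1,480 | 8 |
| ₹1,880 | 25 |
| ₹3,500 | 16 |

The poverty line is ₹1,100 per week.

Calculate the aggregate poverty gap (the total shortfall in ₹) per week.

Below z: 19×₹640 (q = 19 of N = 78).
Individual gaps: 19×(1100−640) = 8740.
Aggregate gap = ₹8,740.

₹8,740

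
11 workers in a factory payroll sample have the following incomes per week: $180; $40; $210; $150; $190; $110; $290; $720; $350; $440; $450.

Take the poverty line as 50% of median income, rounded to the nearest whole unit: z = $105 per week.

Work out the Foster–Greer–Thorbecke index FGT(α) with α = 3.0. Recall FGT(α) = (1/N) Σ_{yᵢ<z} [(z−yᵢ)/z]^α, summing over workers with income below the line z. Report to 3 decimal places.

0.022

Below the line: $40 (q = 1 of N = 11).
Normalized shortfalls: (105−40)/105 = 0.6190.
Raised to α = 3.0: 0.23723.
Sum = 0.237231; FGT(3.0) = 0.237231 / 11 = 0.022.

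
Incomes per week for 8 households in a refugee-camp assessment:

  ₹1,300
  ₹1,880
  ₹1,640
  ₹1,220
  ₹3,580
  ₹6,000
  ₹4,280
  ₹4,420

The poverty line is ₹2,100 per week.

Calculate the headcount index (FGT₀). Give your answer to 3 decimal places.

0.500

4 of the 8 households have income below ₹2,100.
H = 4/8 = 0.500.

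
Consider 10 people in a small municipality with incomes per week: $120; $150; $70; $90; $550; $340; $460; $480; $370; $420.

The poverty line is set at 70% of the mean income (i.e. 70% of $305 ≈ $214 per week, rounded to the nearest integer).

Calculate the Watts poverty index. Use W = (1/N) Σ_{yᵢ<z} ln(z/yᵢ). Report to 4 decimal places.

Poor units: $70, $90, $120, $150 (q = 4 of N = 10).
Log shortfalls: ln(214/70) = 1.1175; ln(214/90) = 0.8662; ln(214/120) = 0.5785; ln(214/150) = 0.3553.
W = 2.917472 / 10 = 0.2917.

0.2917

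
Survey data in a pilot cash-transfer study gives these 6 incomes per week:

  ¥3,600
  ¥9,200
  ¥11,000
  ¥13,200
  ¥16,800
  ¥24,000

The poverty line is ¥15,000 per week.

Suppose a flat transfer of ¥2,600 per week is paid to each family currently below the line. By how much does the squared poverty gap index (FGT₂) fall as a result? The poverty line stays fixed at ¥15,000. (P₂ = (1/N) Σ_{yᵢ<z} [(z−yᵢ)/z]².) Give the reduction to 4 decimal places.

0.0690

Before: below the line — ¥3,600, ¥9,200, ¥11,000, ¥13,200; squared poverty gap index (FGT₂) = 0.135437.
After the ¥2,600 transfer: below the line — ¥6,200, ¥11,800, ¥13,600; squared poverty gap index (FGT₂) = 0.066400.
Reduction = 0.135437 − 0.066400 = 0.0690.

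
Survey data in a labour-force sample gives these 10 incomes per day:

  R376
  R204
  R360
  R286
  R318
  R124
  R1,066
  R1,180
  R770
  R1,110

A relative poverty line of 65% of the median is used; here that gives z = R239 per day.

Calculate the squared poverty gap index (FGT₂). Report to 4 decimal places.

0.0253

Poor units: R124, R204 (q = 2 of N = 10).
Normalized shortfalls: (239−124)/239 = 0.4812; (239−204)/239 = 0.1464.
Squared: 0.2315; 0.0214.
Sum = 0.252972; P₂ = 0.252972 / 10 = 0.0253.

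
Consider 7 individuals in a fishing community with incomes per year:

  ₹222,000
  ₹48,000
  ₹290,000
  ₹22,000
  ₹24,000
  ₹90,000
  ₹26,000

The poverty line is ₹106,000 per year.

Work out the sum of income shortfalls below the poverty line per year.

₹320,000

Below z: ₹22,000, ₹24,000, ₹26,000, ₹48,000, ₹90,000 (q = 5 of N = 7).
Individual gaps: 106000−22000 = 84000; 106000−24000 = 82000; 106000−26000 = 80000; 106000−48000 = 58000; 106000−90000 = 16000.
Aggregate gap = ₹320,000.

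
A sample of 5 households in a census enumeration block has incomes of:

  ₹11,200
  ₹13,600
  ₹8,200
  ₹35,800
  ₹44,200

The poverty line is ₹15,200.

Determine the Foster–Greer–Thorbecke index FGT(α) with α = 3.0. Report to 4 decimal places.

0.0234

Incomes under z: ₹8,200, ₹11,200, ₹13,600 (q = 3 of N = 5).
Gap ratios (z−y)/z: (15200−8200)/15200 = 0.4605; (15200−11200)/15200 = 0.2632; (15200−13600)/15200 = 0.1053.
Raised to α = 3.0: 0.09767; 0.01822; 0.00117.
Sum = 0.117061; FGT(3.0) = 0.117061 / 5 = 0.0234.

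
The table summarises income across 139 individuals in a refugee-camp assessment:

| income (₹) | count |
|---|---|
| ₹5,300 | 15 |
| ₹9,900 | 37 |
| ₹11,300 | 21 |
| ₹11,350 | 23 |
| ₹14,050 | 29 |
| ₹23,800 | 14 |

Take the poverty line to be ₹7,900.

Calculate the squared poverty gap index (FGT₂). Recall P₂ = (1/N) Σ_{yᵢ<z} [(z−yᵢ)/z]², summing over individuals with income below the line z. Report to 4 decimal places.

0.0117

Below the line: 15×₹5,300 (q = 15 of N = 139).
Relative gaps: (7900−5300)/7900 = 0.3291 (×15).
Squared: 0.1083 (×15).
Sum = 1.624740; P₂ = 1.624740 / 139 = 0.0117.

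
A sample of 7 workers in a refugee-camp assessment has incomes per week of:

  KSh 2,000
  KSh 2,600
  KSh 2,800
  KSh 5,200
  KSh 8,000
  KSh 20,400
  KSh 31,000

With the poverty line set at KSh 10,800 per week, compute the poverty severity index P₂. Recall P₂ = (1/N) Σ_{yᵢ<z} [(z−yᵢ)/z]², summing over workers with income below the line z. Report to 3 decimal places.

0.304

Poor units: KSh 2,000, KSh 2,600, KSh 2,800, KSh 5,200, KSh 8,000 (q = 5 of N = 7).
Gap ratios (z−y)/z: (10800−2000)/10800 = 0.8148; (10800−2600)/10800 = 0.7593; (10800−2800)/10800 = 0.7407; (10800−5200)/10800 = 0.5185; (10800−8000)/10800 = 0.2593.
Squared: 0.6639; 0.5765; 0.5487; 0.2689; 0.0672.
Sum = 2.125171; P₂ = 2.125171 / 7 = 0.304.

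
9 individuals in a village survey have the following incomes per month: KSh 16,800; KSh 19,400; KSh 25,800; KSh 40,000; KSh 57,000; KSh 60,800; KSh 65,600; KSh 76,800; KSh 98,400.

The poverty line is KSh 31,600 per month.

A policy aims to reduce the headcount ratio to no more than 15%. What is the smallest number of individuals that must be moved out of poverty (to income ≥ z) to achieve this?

3 of the 9 individuals are poor, so H = 3/9 = 0.333.
A headcount ratio of at most 15% allows at most ⌊0.15 × 9⌋ = 1 poor individuals.
So at least 3 − 1 = 2 must be lifted.

2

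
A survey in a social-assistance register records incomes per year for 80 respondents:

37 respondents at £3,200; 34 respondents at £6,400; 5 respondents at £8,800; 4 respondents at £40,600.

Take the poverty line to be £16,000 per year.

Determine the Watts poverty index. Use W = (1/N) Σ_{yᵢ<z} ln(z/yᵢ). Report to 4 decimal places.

1.1712

Below z: 37×£3,200, 34×£6,400, 5×£8,800 (q = 76 of N = 80).
Log gaps: ln(16000/3200) = 1.6094 (×37); ln(16000/6400) = 0.9163 (×34); ln(16000/8800) = 0.5978 (×5).
W = 93.692273 / 80 = 1.1712.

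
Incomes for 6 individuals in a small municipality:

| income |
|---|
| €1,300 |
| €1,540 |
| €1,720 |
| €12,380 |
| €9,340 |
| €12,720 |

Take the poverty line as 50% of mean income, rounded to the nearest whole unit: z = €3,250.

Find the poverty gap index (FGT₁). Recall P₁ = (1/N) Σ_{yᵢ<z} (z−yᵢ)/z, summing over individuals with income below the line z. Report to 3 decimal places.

0.266

Incomes under z: €1,300, €1,540, €1,720 (q = 3 of N = 6).
Shortfall ratios: (3250−1300)/3250 = 0.6000; (3250−1540)/3250 = 0.5262; (3250−1720)/3250 = 0.4708.
Sum of shortfalls = 1.596923; P₁ averages over all N: 1.596923 / 6 = 0.266.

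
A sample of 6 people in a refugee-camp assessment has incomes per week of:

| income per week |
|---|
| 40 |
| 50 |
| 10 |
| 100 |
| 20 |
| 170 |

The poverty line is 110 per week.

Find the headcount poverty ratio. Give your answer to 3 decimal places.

5 of the 6 people have income below 110.
H = 5/6 = 0.833.

0.833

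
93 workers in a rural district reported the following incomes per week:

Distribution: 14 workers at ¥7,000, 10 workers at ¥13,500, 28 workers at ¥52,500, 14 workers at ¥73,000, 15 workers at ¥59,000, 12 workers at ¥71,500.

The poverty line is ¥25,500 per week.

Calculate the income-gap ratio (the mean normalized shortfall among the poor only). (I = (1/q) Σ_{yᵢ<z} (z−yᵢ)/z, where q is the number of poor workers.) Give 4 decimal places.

0.6193

Below z: 14×¥7,000, 10×¥13,500 (q = 24 of N = 93).
Shortfall ratios (z−y)/z: 0.7255 (×14), 0.4706 (×10); sum = 14.862745.
The income-gap ratio divides by q (the poor only): 14.862745 / 24 = 0.6193.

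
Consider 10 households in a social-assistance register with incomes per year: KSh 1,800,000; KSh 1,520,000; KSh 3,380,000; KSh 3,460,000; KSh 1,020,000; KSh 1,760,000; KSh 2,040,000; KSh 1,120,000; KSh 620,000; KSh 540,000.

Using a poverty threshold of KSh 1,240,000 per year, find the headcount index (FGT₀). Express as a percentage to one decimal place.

4 of the 10 households have income below KSh 1,240,000.
H = 4/10 = 40.0%.

40.0%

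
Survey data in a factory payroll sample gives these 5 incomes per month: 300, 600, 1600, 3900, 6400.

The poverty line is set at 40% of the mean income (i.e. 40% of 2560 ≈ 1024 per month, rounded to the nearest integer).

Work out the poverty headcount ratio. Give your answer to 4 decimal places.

2 of the 5 households have income below 1024.
H = 2/5 = 0.4000.

0.4000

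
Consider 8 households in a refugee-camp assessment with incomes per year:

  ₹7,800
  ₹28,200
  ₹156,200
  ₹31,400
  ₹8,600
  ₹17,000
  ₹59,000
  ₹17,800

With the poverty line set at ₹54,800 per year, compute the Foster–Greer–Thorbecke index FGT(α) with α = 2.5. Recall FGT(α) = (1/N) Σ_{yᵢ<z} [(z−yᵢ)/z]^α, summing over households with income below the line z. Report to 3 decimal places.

0.298

Below the line: ₹7,800, ₹8,600, ₹17,000, ₹17,800, ₹28,200, ₹31,400 (q = 6 of N = 8).
Gap ratios (z−y)/z: (54800−7800)/54800 = 0.8577; (54800−8600)/54800 = 0.8431; (54800−17000)/54800 = 0.6898; (54800−17800)/54800 = 0.6752; (54800−28200)/54800 = 0.4854; (54800−31400)/54800 = 0.4270.
Raised to α = 2.5: 0.68123; 0.65261; 0.39516; 0.37459; 0.16415; 0.11915.
Sum = 2.386894; FGT(2.5) = 2.386894 / 8 = 0.298.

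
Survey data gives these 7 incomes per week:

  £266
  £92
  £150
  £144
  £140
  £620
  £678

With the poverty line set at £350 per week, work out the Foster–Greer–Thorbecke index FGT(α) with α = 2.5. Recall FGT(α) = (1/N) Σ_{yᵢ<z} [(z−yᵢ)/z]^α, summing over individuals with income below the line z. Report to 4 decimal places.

Poor units: £92, £140, £144, £150, £266 (q = 5 of N = 7).
Gap ratios (z−y)/z: (350−92)/350 = 0.7371; (350−140)/350 = 0.6000; (350−144)/350 = 0.5886; (350−150)/350 = 0.5714; (350−266)/350 = 0.2400.
Raised to α = 2.5: 0.46653; 0.27885; 0.26577; 0.24683; 0.02822.
Sum = 1.286202; FGT(2.5) = 1.286202 / 7 = 0.1837.

0.1837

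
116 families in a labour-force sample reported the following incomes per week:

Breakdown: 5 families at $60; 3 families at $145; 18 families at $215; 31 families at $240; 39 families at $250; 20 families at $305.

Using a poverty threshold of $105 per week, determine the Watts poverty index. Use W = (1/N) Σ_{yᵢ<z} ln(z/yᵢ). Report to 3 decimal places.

0.024

Below the line: 5×$60 (q = 5 of N = 116).
ln(z/y) terms: ln(105/60) = 0.5596 (×5).
W = 2.798079 / 116 = 0.024.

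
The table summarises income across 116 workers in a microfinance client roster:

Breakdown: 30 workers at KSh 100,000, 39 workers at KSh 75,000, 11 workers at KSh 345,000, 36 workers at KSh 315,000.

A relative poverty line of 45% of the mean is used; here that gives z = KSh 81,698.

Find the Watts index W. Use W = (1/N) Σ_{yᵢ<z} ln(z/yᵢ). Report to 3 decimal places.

Below z: 39×KSh 75,000 (q = 39 of N = 116).
Log shortfalls: ln(81698/75000) = 0.0855 (×39).
W = 3.336115 / 116 = 0.029.

0.029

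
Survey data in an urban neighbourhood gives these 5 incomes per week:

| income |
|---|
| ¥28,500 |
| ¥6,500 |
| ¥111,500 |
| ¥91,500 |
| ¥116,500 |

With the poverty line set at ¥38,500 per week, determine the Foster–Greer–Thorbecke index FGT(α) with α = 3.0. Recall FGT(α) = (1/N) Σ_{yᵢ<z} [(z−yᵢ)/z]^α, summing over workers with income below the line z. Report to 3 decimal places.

0.118

Poor units: ¥6,500, ¥28,500 (q = 2 of N = 5).
Shortfall ratios: (38500−6500)/38500 = 0.8312; (38500−28500)/38500 = 0.2597.
Raised to α = 3.0: 0.57421; 0.01752.
Sum = 0.591729; FGT(3.0) = 0.591729 / 5 = 0.118.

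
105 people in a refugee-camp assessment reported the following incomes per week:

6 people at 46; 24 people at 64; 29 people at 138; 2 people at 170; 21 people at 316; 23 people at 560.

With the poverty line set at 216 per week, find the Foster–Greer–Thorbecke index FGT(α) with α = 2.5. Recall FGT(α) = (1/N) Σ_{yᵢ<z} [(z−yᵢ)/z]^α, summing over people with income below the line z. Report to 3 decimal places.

0.148

Below z: 6×46, 24×64, 29×138, 2×170 (q = 61 of N = 105).
Gap ratios (z−y)/z: (216−46)/216 = 0.7870 (×6); (216−64)/216 = 0.7037 (×24); (216−138)/216 = 0.3611 (×29); (216−170)/216 = 0.2130 (×2).
Raised to α = 2.5: 0.54953 (×6); 0.41541 (×24); 0.07836 (×29); 0.02093 (×2).
Sum = 15.581279; FGT(2.5) = 15.581279 / 105 = 0.148.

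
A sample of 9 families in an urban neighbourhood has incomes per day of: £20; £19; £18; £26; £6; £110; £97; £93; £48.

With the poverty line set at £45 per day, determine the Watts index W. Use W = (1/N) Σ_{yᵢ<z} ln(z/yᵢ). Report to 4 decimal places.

0.5725

Below z: £6, £18, £19, £20, £26 (q = 5 of N = 9).
ln(z/y) terms: ln(45/6) = 2.0149; ln(45/18) = 0.9163; ln(45/19) = 0.8622; ln(45/20) = 0.8109; ln(45/26) = 0.5486.
W = 5.152913 / 9 = 0.5725.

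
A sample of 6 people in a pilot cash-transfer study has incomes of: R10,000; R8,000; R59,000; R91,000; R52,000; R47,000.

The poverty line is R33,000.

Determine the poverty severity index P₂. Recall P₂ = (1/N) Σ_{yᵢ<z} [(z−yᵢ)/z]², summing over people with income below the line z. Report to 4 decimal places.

0.1766

Below the line: R8,000, R10,000 (q = 2 of N = 6).
Normalized shortfalls: (33000−8000)/33000 = 0.7576; (33000−10000)/33000 = 0.6970.
Squared: 0.5739; 0.4858.
Sum = 1.059688; P₂ = 1.059688 / 6 = 0.1766.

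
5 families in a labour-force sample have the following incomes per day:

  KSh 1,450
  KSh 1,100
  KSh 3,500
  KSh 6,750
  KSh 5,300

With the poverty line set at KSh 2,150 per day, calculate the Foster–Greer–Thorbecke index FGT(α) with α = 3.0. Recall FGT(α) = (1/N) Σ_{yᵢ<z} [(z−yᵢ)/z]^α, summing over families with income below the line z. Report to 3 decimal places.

0.030

Incomes under z: KSh 1,100, KSh 1,450 (q = 2 of N = 5).
Relative gaps: (2150−1100)/2150 = 0.4884; (2150−1450)/2150 = 0.3256.
Raised to α = 3.0: 0.11648; 0.03451.
Sum = 0.150993; FGT(3.0) = 0.150993 / 5 = 0.030.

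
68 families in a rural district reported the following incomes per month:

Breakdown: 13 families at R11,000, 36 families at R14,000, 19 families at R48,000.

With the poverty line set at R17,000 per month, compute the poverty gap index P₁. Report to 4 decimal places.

Incomes under z: 13×R11,000, 36×R14,000 (q = 49 of N = 68).
Normalized shortfalls: (17000−11000)/17000 = 0.3529 (×13); (17000−14000)/17000 = 0.1765 (×36).
Sum of shortfalls = 10.941176; P₁ averages over all N: 10.941176 / 68 = 0.1609.

0.1609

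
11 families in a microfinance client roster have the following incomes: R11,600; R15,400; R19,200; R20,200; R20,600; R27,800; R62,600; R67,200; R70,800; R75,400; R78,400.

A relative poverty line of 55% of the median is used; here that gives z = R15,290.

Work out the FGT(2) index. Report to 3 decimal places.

0.005

Incomes under z: R11,600 (q = 1 of N = 11).
Gap ratios (z−y)/z: (15290−11600)/15290 = 0.2413.
Squared: 0.0582.
Sum = 0.058242; P₂ = 0.058242 / 11 = 0.005.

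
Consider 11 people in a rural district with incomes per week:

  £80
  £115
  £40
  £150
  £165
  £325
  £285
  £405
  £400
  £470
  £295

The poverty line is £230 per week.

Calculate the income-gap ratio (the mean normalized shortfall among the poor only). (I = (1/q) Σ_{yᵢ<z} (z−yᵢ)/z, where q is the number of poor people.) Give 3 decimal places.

0.522

Poor units: £40, £80, £115, £150, £165 (q = 5 of N = 11).
Relative gaps: 0.8261, 0.6522, 0.5000, 0.3478, 0.2826; sum = 2.608696.
The income-gap ratio divides by q (the poor only): 2.608696 / 5 = 0.522.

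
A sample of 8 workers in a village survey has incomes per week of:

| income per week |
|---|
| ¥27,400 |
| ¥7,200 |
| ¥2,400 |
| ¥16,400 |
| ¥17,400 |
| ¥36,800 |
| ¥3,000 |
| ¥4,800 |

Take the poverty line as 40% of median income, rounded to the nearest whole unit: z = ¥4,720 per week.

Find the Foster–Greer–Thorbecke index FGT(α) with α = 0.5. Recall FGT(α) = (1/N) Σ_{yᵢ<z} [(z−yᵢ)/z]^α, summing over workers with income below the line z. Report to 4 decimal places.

Below the line: ¥2,400, ¥3,000 (q = 2 of N = 8).
Relative gaps: (4720−2400)/4720 = 0.4915; (4720−3000)/4720 = 0.3644.
Raised to α = 0.5: 0.70109; 0.60366.
Sum = 1.304750; FGT(0.5) = 1.304750 / 8 = 0.1631.

0.1631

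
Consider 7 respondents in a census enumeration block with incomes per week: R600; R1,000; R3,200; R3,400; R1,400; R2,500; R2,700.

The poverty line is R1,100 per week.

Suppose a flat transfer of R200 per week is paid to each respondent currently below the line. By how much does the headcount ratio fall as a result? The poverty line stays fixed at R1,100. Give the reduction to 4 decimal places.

Before: below the line — R600, R1,000; headcount ratio = 0.285714.
After the R200 transfer: below the line — R800; headcount ratio = 0.142857.
Reduction = 0.285714 − 0.142857 = 0.1429.

0.1429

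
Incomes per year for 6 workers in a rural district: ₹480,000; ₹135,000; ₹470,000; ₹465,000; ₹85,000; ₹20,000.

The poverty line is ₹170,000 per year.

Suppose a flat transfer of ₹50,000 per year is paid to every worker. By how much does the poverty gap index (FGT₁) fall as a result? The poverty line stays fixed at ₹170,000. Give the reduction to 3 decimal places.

Before: below the line — ₹20,000, ₹85,000, ₹135,000; poverty gap index (FGT₁) = 0.26471.
After the ₹50,000 transfer: below the line — ₹70,000, ₹135,000; poverty gap index (FGT₁) = 0.13235.
Reduction = 0.26471 − 0.13235 = 0.132.

0.132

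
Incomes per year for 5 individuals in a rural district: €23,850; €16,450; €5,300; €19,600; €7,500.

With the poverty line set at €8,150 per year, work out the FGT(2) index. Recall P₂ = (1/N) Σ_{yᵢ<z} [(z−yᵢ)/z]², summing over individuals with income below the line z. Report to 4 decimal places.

0.0257

Poor units: €5,300, €7,500 (q = 2 of N = 5).
Gap ratios (z−y)/z: (8150−5300)/8150 = 0.3497; (8150−7500)/8150 = 0.0798.
Squared: 0.1223; 0.0064.
Sum = 0.128646; P₂ = 0.128646 / 5 = 0.0257.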